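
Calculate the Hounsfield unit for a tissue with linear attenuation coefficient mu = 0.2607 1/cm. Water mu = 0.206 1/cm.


HU = ((mu_tissue - mu_water) / mu_water) * 1000
HU = ((0.2607 - 0.206) / 0.206) * 1000
HU = 265.5


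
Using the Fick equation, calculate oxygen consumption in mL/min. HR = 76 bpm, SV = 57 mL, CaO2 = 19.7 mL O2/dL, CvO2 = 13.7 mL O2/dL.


CO = HR*SV = 76*57/1000 = 4.332 L/min
a-v O2 diff = 19.7 - 13.7 = 6 mL/dL
VO2 = CO * (CaO2-CvO2) * 10 dL/L
VO2 = 4.332 * 6 * 10
VO2 = 259.9 mL/min


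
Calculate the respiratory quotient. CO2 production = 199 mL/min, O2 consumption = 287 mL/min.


RQ = VCO2 / VO2
RQ = 199 / 287
RQ = 0.6934


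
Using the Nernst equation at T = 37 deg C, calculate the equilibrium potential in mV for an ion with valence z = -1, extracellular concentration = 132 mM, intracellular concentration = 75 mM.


E = (RT/(zF)) * ln(C_out/C_in)
T = 37 + 273.15 = 310.15 K
E = (8.314 * 310.15 / (-1 * 96485)) * ln(132/75)
E = -15.11 mV


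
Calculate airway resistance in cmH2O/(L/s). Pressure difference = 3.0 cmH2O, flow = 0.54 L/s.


R = dP / flow
R = 3.0 / 0.54
R = 5.556 cmH2O/(L/s)


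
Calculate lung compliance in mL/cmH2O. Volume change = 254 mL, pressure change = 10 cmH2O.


C = dV / dP
C = 254 / 10
C = 25.4 mL/cmH2O


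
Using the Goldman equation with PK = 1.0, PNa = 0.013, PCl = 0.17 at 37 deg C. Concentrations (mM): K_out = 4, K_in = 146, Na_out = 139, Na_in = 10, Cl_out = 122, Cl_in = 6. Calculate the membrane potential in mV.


Vm = (RT/F)*ln((PK*Ko + PNa*Nao + PCl*Cli)/(PK*Ki + PNa*Nai + PCl*Clo))
Numer = 6.827, Denom = 166.87
Vm = -85.42 mV


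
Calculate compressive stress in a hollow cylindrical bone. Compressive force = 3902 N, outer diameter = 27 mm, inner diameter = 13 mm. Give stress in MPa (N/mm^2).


A = pi*(r_o^2 - r_i^2)
r_o = 13.5 mm, r_i = 6.5 mm
A = 439.823 mm^2
sigma = F/A = 3902 / 439.823
sigma = 8.872 MPa


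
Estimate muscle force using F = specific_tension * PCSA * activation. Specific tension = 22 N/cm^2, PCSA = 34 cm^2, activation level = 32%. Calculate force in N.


F = sigma * PCSA * activation
F = 22 * 34 * 0.32
F = 239.4 N


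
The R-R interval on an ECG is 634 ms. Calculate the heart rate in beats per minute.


HR = 60 / RR_interval(s)
RR = 634 ms = 0.634 s
HR = 60 / 0.634 = 94.64 bpm


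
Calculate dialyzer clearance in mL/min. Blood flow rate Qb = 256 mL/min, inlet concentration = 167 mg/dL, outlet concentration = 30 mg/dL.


K = Qb * (Cb_in - Cb_out) / Cb_in
K = 256 * (167 - 30) / 167
K = 210 mL/min


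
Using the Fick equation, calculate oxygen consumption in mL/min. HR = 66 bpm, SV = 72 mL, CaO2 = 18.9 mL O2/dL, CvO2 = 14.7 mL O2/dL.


CO = HR*SV = 66*72/1000 = 4.752 L/min
a-v O2 diff = 18.9 - 14.7 = 4.2 mL/dL
VO2 = CO * (CaO2-CvO2) * 10 dL/L
VO2 = 4.752 * 4.2 * 10
VO2 = 199.6 mL/min


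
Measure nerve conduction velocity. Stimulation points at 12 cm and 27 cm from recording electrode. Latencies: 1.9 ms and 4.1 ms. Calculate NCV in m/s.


Distance = (27 - 12) / 100 = 0.15 m
dt = (4.1 - 1.9) / 1000 = 0.0022 s
NCV = dist / dt = 68.18 m/s


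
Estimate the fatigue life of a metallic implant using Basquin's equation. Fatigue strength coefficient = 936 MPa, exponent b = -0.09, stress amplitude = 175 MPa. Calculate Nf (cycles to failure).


sigma_a = sigma_f' * (2Nf)^b
2Nf = (sigma_a/sigma_f')^(1/b)
2Nf = (175/936)^(1/-0.09)
2Nf = 1.2346138e+08
Nf = 6.1731e+07


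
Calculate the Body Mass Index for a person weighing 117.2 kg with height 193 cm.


BMI = weight / height^2
height = 193 cm = 1.93 m
BMI = 117.2 / 1.93^2
BMI = 31.46 kg/m^2


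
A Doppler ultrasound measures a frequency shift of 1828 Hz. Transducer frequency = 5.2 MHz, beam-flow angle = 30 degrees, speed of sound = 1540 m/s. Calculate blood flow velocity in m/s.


v = fd * c / (2 * f0 * cos(theta))
v = 1828 * 1540 / (2 * 5.2000e+06 * cos(30))
v = 0.3126 m/s


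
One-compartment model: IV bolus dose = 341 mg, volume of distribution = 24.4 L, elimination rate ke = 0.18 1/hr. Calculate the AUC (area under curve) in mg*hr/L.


C0 = Dose/Vd = 341/24.4 = 13.9754 mg/L
AUC = C0/ke = 13.9754/0.18
AUC = 77.64 mg*hr/L


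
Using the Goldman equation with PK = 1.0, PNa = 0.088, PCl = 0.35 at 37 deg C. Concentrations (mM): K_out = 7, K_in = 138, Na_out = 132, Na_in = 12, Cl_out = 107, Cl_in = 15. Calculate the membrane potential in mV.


Vm = (RT/F)*ln((PK*Ko + PNa*Nao + PCl*Cli)/(PK*Ki + PNa*Nai + PCl*Clo))
Numer = 23.866, Denom = 176.506
Vm = -53.47 mV


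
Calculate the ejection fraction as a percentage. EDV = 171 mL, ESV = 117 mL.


SV = EDV - ESV = 171 - 117 = 54 mL
EF = SV/EDV * 100 = 54/171 * 100
EF = 31.58%


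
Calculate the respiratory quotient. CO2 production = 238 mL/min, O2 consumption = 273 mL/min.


RQ = VCO2 / VO2
RQ = 238 / 273
RQ = 0.8718


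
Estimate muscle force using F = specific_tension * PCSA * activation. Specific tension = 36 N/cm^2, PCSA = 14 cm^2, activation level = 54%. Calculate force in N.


F = sigma * PCSA * activation
F = 36 * 14 * 0.54
F = 272.2 N


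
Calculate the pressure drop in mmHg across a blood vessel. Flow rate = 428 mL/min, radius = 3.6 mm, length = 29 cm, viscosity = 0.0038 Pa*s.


dP = 8*mu*L*Q / (pi*r^4)
Q = 428 mL/min = 7.13333e-06 m^3/s
dP = 119.18 Pa = 119.18 / 133.322 mmHg = 0.8939 mmHg


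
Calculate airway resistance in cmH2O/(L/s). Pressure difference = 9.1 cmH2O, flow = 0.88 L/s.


R = dP / flow
R = 9.1 / 0.88
R = 10.34 cmH2O/(L/s)


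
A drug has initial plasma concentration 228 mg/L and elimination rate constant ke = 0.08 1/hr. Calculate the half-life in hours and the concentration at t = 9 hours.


t_half = ln(2) / ke = 0.693147 / 0.08 = 8.664 hr
C(t) = C0 * exp(-ke*t) = 228 * exp(-0.08*9)
C(9) = 111 mg/L


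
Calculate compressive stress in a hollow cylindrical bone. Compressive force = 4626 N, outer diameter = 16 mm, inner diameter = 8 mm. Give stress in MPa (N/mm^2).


A = pi*(r_o^2 - r_i^2)
r_o = 8 mm, r_i = 4 mm
A = 150.796 mm^2
sigma = F/A = 4626 / 150.796
sigma = 30.68 MPa


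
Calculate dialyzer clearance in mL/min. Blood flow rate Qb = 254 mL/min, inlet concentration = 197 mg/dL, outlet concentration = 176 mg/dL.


K = Qb * (Cb_in - Cb_out) / Cb_in
K = 254 * (197 - 176) / 197
K = 27.08 mL/min


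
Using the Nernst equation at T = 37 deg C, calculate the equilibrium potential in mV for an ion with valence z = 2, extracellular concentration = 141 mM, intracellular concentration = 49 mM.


E = (RT/(zF)) * ln(C_out/C_in)
T = 37 + 273.15 = 310.15 K
E = (8.314 * 310.15 / (2 * 96485)) * ln(141/49)
E = 14.12 mV


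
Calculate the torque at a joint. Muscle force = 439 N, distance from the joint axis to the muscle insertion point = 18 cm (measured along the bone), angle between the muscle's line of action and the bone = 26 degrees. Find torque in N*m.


Torque = F * d * sin(theta)   (moment arm = d*sin(theta))
d = 18 cm = 0.18 m
Torque = 439 * 0.18 * sin(26)
Torque = 34.64 N*m


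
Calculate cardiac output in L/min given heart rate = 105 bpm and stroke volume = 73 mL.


CO = HR * SV
CO = 105 * 73 / 1000
CO = 7.665 L/min


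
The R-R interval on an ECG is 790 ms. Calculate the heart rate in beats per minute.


HR = 60 / RR_interval(s)
RR = 790 ms = 0.79 s
HR = 60 / 0.79 = 75.95 bpm


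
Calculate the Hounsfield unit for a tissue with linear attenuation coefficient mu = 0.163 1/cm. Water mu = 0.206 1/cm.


HU = ((mu_tissue - mu_water) / mu_water) * 1000
HU = ((0.163 - 0.206) / 0.206) * 1000
HU = -208.7


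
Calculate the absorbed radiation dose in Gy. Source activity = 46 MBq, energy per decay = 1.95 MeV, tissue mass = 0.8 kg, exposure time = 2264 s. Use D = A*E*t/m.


A = 46 MBq = 4.6000e+07 Bq
E = 1.95 MeV = 3.1239e-13 J
D = A*E*t/m = 4.6000e+07*3.1239e-13*2264/0.8
D = 0.04067 Gy


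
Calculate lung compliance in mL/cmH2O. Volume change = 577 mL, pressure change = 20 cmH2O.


C = dV / dP
C = 577 / 20
C = 28.85 mL/cmH2O


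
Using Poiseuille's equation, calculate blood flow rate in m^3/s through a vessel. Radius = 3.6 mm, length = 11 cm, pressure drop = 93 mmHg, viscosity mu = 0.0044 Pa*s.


Q = pi*r^4*dP / (8*mu*L)
r = 0.0036 m, L = 0.11 m
dP = 93 mmHg = 12398.946 Pa
Q = 0.00169 m^3/s


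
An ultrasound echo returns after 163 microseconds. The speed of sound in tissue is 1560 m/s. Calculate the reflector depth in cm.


depth = c * t / 2
t = 163 us = 1.6300e-04 s
depth = 1560 * 1.6300e-04 / 2
depth = 0.12714 m = 12.714 cm


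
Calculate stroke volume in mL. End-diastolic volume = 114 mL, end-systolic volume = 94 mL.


SV = EDV - ESV
SV = 114 - 94
SV = 20 mL


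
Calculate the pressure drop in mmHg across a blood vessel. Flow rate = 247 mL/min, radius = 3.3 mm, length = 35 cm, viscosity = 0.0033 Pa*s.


dP = 8*mu*L*Q / (pi*r^4)
Q = 247 mL/min = 4.11667e-06 m^3/s
dP = 102.097 Pa = 102.097 / 133.322 mmHg = 0.7658 mmHg


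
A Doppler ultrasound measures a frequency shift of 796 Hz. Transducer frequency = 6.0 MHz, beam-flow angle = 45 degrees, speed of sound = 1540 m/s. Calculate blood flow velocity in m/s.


v = fd * c / (2 * f0 * cos(theta))
v = 796 * 1540 / (2 * 6.0000e+06 * cos(45))
v = 0.1445 m/s


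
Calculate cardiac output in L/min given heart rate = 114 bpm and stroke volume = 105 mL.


CO = HR * SV
CO = 114 * 105 / 1000
CO = 11.97 L/min


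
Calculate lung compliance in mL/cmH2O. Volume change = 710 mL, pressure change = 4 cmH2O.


C = dV / dP
C = 710 / 4
C = 177.5 mL/cmH2O


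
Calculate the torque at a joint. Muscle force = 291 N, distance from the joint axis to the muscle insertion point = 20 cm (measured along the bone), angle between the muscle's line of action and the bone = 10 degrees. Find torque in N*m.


Torque = F * d * sin(theta)   (moment arm = d*sin(theta))
d = 20 cm = 0.2 m
Torque = 291 * 0.2 * sin(10)
Torque = 10.11 N*m


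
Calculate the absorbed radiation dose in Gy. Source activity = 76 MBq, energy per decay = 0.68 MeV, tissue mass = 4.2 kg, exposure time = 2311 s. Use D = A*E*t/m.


A = 76 MBq = 7.6000e+07 Bq
E = 0.68 MeV = 1.08936e-13 J
D = A*E*t/m = 7.6000e+07*1.08936e-13*2311/4.2
D = 0.004555 Gy


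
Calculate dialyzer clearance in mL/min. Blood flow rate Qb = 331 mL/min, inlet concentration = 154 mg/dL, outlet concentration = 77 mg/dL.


K = Qb * (Cb_in - Cb_out) / Cb_in
K = 331 * (154 - 77) / 154
K = 165.5 mL/min


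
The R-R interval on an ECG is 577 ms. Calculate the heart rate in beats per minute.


HR = 60 / RR_interval(s)
RR = 577 ms = 0.577 s
HR = 60 / 0.577 = 104 bpm


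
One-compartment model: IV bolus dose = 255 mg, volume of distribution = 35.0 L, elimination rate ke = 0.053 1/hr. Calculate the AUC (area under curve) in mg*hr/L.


C0 = Dose/Vd = 255/35.0 = 7.28571 mg/L
AUC = C0/ke = 7.28571/0.053
AUC = 137.5 mg*hr/L


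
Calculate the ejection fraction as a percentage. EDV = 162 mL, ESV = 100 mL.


SV = EDV - ESV = 162 - 100 = 62 mL
EF = SV/EDV * 100 = 62/162 * 100
EF = 38.27%


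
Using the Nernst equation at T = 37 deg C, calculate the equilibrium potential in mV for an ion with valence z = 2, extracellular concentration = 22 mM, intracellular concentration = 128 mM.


E = (RT/(zF)) * ln(C_out/C_in)
T = 37 + 273.15 = 310.15 K
E = (8.314 * 310.15 / (2 * 96485)) * ln(22/128)
E = -23.53 mV


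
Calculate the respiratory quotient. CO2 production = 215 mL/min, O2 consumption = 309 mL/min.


RQ = VCO2 / VO2
RQ = 215 / 309
RQ = 0.6958


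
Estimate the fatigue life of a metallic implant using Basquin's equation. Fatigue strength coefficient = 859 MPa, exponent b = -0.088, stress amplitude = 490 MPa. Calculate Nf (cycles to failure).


sigma_a = sigma_f' * (2Nf)^b
2Nf = (sigma_a/sigma_f')^(1/b)
2Nf = (490/859)^(1/-0.088)
2Nf = 589.4153
Nf = 294.7


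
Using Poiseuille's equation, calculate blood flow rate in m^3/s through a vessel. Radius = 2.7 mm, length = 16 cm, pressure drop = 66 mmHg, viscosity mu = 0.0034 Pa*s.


Q = pi*r^4*dP / (8*mu*L)
r = 0.0027 m, L = 0.16 m
dP = 66 mmHg = 8799.252 Pa
Q = 3.3757e-04 m^3/s


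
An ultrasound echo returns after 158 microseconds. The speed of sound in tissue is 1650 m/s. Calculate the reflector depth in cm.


depth = c * t / 2
t = 158 us = 1.5800e-04 s
depth = 1650 * 1.5800e-04 / 2
depth = 0.13035 m = 13.035 cm


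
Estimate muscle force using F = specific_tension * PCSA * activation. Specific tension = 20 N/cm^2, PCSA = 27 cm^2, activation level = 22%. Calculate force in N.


F = sigma * PCSA * activation
F = 20 * 27 * 0.22
F = 118.8 N


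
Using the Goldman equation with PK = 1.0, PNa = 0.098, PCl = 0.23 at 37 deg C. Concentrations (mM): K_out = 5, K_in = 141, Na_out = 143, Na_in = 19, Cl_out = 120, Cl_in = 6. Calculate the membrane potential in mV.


Vm = (RT/F)*ln((PK*Ko + PNa*Nao + PCl*Cli)/(PK*Ki + PNa*Nai + PCl*Clo))
Numer = 20.394, Denom = 170.462
Vm = -56.74 mV


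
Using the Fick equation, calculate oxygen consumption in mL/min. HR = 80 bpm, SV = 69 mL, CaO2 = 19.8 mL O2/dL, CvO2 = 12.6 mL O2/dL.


CO = HR*SV = 80*69/1000 = 5.52 L/min
a-v O2 diff = 19.8 - 12.6 = 7.2 mL/dL
VO2 = CO * (CaO2-CvO2) * 10 dL/L
VO2 = 5.52 * 7.2 * 10
VO2 = 397.4 mL/min


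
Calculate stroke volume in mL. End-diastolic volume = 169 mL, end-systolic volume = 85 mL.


SV = EDV - ESV
SV = 169 - 85
SV = 84 mL


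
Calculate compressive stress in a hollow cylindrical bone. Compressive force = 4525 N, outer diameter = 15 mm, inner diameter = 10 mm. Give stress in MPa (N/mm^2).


A = pi*(r_o^2 - r_i^2)
r_o = 7.5 mm, r_i = 5 mm
A = 98.1748 mm^2
sigma = F/A = 4525 / 98.1748
sigma = 46.09 MPa


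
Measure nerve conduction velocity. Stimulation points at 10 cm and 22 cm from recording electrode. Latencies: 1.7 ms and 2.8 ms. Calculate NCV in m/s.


Distance = (22 - 10) / 100 = 0.12 m
dt = (2.8 - 1.7) / 1000 = 0.0011 s
NCV = dist / dt = 109.1 m/s


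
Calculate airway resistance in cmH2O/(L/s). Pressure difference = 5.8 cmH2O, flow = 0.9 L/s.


R = dP / flow
R = 5.8 / 0.9
R = 6.444 cmH2O/(L/s)


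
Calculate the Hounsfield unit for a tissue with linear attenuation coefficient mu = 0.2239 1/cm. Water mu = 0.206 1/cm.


HU = ((mu_tissue - mu_water) / mu_water) * 1000
HU = ((0.2239 - 0.206) / 0.206) * 1000
HU = 86.89


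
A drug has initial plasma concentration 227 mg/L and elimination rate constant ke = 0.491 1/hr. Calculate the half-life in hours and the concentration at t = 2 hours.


t_half = ln(2) / ke = 0.693147 / 0.491 = 1.412 hr
C(t) = C0 * exp(-ke*t) = 227 * exp(-0.491*2)
C(2) = 85.03 mg/L


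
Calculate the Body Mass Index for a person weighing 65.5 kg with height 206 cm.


BMI = weight / height^2
height = 206 cm = 2.06 m
BMI = 65.5 / 2.06^2
BMI = 15.44 kg/m^2


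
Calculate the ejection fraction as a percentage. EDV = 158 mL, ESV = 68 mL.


SV = EDV - ESV = 158 - 68 = 90 mL
EF = SV/EDV * 100 = 90/158 * 100
EF = 56.96%


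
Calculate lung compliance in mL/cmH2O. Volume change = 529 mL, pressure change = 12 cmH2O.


C = dV / dP
C = 529 / 12
C = 44.08 mL/cmH2O


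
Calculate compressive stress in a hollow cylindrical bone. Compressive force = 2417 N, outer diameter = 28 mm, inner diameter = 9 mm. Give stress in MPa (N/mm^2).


A = pi*(r_o^2 - r_i^2)
r_o = 14 mm, r_i = 4.5 mm
A = 552.135 mm^2
sigma = F/A = 2417 / 552.135
sigma = 4.378 MPa


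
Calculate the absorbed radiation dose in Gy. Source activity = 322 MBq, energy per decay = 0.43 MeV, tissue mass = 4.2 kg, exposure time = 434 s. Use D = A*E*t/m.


A = 322 MBq = 3.2200e+08 Bq
E = 0.43 MeV = 6.8886e-14 J
D = A*E*t/m = 3.2200e+08*6.8886e-14*434/4.2
D = 0.002292 Gy


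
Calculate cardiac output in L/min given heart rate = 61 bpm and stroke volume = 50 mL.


CO = HR * SV
CO = 61 * 50 / 1000
CO = 3.05 L/min


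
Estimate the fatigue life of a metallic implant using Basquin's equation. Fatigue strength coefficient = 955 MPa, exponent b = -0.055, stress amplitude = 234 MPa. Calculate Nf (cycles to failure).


sigma_a = sigma_f' * (2Nf)^b
2Nf = (sigma_a/sigma_f')^(1/b)
2Nf = (234/955)^(1/-0.055)
2Nf = 1.2741705e+11
Nf = 6.3709e+10


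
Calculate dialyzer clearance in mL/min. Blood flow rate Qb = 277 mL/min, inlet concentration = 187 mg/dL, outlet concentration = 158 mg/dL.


K = Qb * (Cb_in - Cb_out) / Cb_in
K = 277 * (187 - 158) / 187
K = 42.96 mL/min


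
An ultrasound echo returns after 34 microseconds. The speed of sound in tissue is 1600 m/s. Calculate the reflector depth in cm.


depth = c * t / 2
t = 34 us = 3.4000e-05 s
depth = 1600 * 3.4000e-05 / 2
depth = 0.0272 m = 2.72 cm


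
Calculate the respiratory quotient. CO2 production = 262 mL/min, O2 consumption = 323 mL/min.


RQ = VCO2 / VO2
RQ = 262 / 323
RQ = 0.8111


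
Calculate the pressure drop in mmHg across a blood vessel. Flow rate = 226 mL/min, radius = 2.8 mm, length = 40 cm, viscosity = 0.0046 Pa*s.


dP = 8*mu*L*Q / (pi*r^4)
Q = 226 mL/min = 3.76667e-06 m^3/s
dP = 287.133 Pa = 287.133 / 133.322 mmHg = 2.154 mmHg


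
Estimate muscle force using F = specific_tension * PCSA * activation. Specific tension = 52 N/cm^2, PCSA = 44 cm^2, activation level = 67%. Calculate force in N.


F = sigma * PCSA * activation
F = 52 * 44 * 0.67
F = 1533 N


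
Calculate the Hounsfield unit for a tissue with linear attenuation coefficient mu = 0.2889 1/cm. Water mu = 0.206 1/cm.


HU = ((mu_tissue - mu_water) / mu_water) * 1000
HU = ((0.2889 - 0.206) / 0.206) * 1000
HU = 402.4


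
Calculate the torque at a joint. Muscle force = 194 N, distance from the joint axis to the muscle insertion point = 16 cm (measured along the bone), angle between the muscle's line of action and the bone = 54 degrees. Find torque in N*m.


Torque = F * d * sin(theta)   (moment arm = d*sin(theta))
d = 16 cm = 0.16 m
Torque = 194 * 0.16 * sin(54)
Torque = 25.11 N*m


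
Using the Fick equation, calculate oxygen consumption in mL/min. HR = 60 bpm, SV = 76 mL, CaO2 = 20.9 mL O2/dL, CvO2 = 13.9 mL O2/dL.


CO = HR*SV = 60*76/1000 = 4.56 L/min
a-v O2 diff = 20.9 - 13.9 = 7 mL/dL
VO2 = CO * (CaO2-CvO2) * 10 dL/L
VO2 = 4.56 * 7 * 10
VO2 = 319.2 mL/min


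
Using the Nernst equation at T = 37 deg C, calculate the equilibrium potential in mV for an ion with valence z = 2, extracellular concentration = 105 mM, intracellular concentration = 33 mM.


E = (RT/(zF)) * ln(C_out/C_in)
T = 37 + 273.15 = 310.15 K
E = (8.314 * 310.15 / (2 * 96485)) * ln(105/33)
E = 15.47 mV


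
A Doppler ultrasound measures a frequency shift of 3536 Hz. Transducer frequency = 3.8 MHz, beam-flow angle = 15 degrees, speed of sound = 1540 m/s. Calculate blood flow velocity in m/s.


v = fd * c / (2 * f0 * cos(theta))
v = 3536 * 1540 / (2 * 3.8000e+06 * cos(15))
v = 0.7418 m/s


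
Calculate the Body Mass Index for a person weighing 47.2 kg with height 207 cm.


BMI = weight / height^2
height = 207 cm = 2.07 m
BMI = 47.2 / 2.07^2
BMI = 11.02 kg/m^2


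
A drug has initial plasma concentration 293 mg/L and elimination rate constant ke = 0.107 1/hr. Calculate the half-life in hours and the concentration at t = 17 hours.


t_half = ln(2) / ke = 0.693147 / 0.107 = 6.478 hr
C(t) = C0 * exp(-ke*t) = 293 * exp(-0.107*17)
C(17) = 47.52 mg/L


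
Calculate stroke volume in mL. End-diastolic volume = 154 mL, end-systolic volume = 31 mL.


SV = EDV - ESV
SV = 154 - 31
SV = 123 mL


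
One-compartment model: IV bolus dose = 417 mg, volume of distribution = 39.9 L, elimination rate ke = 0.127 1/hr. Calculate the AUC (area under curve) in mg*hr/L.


C0 = Dose/Vd = 417/39.9 = 10.4511 mg/L
AUC = C0/ke = 10.4511/0.127
AUC = 82.29 mg*hr/L


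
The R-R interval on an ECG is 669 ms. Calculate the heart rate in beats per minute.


HR = 60 / RR_interval(s)
RR = 669 ms = 0.669 s
HR = 60 / 0.669 = 89.69 bpm


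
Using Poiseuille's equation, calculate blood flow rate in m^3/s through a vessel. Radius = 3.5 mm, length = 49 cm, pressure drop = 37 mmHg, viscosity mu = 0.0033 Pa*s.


Q = pi*r^4*dP / (8*mu*L)
r = 0.0035 m, L = 0.49 m
dP = 37 mmHg = 4932.914 Pa
Q = 1.7977e-04 m^3/s


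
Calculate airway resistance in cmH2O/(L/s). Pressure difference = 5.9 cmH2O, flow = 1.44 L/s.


R = dP / flow
R = 5.9 / 1.44
R = 4.097 cmH2O/(L/s)


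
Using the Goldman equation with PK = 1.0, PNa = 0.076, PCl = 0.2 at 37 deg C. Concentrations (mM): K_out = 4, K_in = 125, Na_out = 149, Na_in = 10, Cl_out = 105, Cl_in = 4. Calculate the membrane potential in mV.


Vm = (RT/F)*ln((PK*Ko + PNa*Nao + PCl*Cli)/(PK*Ki + PNa*Nai + PCl*Clo))
Numer = 16.124, Denom = 146.76
Vm = -59.02 mV


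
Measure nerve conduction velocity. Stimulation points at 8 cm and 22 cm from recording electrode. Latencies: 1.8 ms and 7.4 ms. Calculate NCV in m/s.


Distance = (22 - 8) / 100 = 0.14 m
dt = (7.4 - 1.8) / 1000 = 0.0056 s
NCV = dist / dt = 25 m/s


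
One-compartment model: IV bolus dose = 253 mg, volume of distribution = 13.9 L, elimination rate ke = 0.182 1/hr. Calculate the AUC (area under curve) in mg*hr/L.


C0 = Dose/Vd = 253/13.9 = 18.2014 mg/L
AUC = C0/ke = 18.2014/0.182
AUC = 100 mg*hr/L


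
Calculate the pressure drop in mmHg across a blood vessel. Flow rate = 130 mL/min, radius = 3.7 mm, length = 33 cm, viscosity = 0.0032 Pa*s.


dP = 8*mu*L*Q / (pi*r^4)
Q = 130 mL/min = 2.16667e-06 m^3/s
dP = 31.0878 Pa = 31.0878 / 133.322 mmHg = 0.2332 mmHg


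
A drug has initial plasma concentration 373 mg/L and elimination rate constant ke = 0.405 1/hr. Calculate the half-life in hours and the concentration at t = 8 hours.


t_half = ln(2) / ke = 0.693147 / 0.405 = 1.711 hr
C(t) = C0 * exp(-ke*t) = 373 * exp(-0.405*8)
C(8) = 14.61 mg/L


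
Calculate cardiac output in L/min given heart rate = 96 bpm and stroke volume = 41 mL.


CO = HR * SV
CO = 96 * 41 / 1000
CO = 3.936 L/min


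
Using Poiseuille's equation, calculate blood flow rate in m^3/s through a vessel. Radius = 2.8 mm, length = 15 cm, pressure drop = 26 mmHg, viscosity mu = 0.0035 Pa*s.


Q = pi*r^4*dP / (8*mu*L)
r = 0.0028 m, L = 0.15 m
dP = 26 mmHg = 3466.372 Pa
Q = 1.5937e-04 m^3/s


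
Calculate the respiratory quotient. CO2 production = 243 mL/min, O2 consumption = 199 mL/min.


RQ = VCO2 / VO2
RQ = 243 / 199
RQ = 1.221


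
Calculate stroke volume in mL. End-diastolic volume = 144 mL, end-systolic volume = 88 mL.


SV = EDV - ESV
SV = 144 - 88
SV = 56 mL


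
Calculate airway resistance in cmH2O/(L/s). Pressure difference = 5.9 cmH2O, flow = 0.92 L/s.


R = dP / flow
R = 5.9 / 0.92
R = 6.413 cmH2O/(L/s)


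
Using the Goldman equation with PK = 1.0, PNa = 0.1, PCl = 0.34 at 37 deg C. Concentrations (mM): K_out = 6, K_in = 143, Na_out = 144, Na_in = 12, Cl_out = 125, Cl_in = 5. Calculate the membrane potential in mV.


Vm = (RT/F)*ln((PK*Ko + PNa*Nao + PCl*Cli)/(PK*Ki + PNa*Nai + PCl*Clo))
Numer = 22.1, Denom = 186.7
Vm = -57.03 mV


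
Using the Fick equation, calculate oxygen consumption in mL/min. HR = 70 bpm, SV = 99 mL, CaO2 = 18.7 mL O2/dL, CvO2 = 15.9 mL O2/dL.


CO = HR*SV = 70*99/1000 = 6.93 L/min
a-v O2 diff = 18.7 - 15.9 = 2.8 mL/dL
VO2 = CO * (CaO2-CvO2) * 10 dL/L
VO2 = 6.93 * 2.8 * 10
VO2 = 194 mL/min


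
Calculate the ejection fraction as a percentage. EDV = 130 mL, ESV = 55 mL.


SV = EDV - ESV = 130 - 55 = 75 mL
EF = SV/EDV * 100 = 75/130 * 100
EF = 57.69%


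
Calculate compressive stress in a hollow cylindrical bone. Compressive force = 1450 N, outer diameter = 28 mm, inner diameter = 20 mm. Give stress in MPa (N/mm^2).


A = pi*(r_o^2 - r_i^2)
r_o = 14 mm, r_i = 10 mm
A = 301.593 mm^2
sigma = F/A = 1450 / 301.593
sigma = 4.808 MPa


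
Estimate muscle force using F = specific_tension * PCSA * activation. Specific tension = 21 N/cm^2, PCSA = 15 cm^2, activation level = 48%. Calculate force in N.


F = sigma * PCSA * activation
F = 21 * 15 * 0.48
F = 151.2 N


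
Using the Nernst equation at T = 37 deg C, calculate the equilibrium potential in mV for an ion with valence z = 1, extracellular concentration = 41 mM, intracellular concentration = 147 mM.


E = (RT/(zF)) * ln(C_out/C_in)
T = 37 + 273.15 = 310.15 K
E = (8.314 * 310.15 / (1 * 96485)) * ln(41/147)
E = -34.12 mV


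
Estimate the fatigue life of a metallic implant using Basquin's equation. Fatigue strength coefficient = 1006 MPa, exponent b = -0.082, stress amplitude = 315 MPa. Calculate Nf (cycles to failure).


sigma_a = sigma_f' * (2Nf)^b
2Nf = (sigma_a/sigma_f')^(1/b)
2Nf = (315/1006)^(1/-0.082)
2Nf = 1412038.9
Nf = 7.06e+05


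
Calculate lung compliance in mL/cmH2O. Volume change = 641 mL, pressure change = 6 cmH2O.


C = dV / dP
C = 641 / 6
C = 106.8 mL/cmH2O


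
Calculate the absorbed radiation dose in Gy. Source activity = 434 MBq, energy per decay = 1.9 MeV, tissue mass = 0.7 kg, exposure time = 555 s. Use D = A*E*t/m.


A = 434 MBq = 4.3400e+08 Bq
E = 1.9 MeV = 3.0438e-13 J
D = A*E*t/m = 4.3400e+08*3.0438e-13*555/0.7
D = 0.1047 Gy


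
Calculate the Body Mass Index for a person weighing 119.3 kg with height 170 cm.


BMI = weight / height^2
height = 170 cm = 1.7 m
BMI = 119.3 / 1.7^2
BMI = 41.28 kg/m^2


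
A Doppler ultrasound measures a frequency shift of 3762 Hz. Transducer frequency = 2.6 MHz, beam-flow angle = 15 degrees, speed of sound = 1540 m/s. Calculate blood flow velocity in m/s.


v = fd * c / (2 * f0 * cos(theta))
v = 3762 * 1540 / (2 * 2.6000e+06 * cos(15))
v = 1.153 m/s


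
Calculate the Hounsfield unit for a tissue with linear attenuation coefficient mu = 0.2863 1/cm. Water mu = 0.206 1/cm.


HU = ((mu_tissue - mu_water) / mu_water) * 1000
HU = ((0.2863 - 0.206) / 0.206) * 1000
HU = 389.8


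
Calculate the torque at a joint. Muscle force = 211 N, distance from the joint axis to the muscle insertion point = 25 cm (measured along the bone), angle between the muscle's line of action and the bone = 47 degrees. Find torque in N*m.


Torque = F * d * sin(theta)   (moment arm = d*sin(theta))
d = 25 cm = 0.25 m
Torque = 211 * 0.25 * sin(47)
Torque = 38.58 N*m


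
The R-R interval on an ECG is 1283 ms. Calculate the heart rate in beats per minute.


HR = 60 / RR_interval(s)
RR = 1283 ms = 1.283 s
HR = 60 / 1.283 = 46.77 bpm


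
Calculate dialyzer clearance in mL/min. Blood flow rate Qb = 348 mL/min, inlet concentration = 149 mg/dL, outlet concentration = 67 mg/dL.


K = Qb * (Cb_in - Cb_out) / Cb_in
K = 348 * (149 - 67) / 149
K = 191.5 mL/min


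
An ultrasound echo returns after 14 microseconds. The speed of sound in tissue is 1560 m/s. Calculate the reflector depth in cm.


depth = c * t / 2
t = 14 us = 1.4000e-05 s
depth = 1560 * 1.4000e-05 / 2
depth = 0.01092 m = 1.092 cm


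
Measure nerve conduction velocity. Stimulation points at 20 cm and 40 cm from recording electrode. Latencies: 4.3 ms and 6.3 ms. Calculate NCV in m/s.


Distance = (40 - 20) / 100 = 0.2 m
dt = (6.3 - 4.3) / 1000 = 0.002 s
NCV = dist / dt = 100 m/s


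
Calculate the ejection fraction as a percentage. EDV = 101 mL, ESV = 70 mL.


SV = EDV - ESV = 101 - 70 = 31 mL
EF = SV/EDV * 100 = 31/101 * 100
EF = 30.69%


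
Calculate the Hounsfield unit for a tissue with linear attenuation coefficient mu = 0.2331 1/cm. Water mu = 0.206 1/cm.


HU = ((mu_tissue - mu_water) / mu_water) * 1000
HU = ((0.2331 - 0.206) / 0.206) * 1000
HU = 131.6


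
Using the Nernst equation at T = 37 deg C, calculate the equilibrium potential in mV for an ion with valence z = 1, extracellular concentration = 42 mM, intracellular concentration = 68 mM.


E = (RT/(zF)) * ln(C_out/C_in)
T = 37 + 273.15 = 310.15 K
E = (8.314 * 310.15 / (1 * 96485)) * ln(42/68)
E = -12.88 mV


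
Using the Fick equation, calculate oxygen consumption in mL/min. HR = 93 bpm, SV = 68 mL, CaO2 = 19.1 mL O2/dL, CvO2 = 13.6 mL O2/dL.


CO = HR*SV = 93*68/1000 = 6.324 L/min
a-v O2 diff = 19.1 - 13.6 = 5.5 mL/dL
VO2 = CO * (CaO2-CvO2) * 10 dL/L
VO2 = 6.324 * 5.5 * 10
VO2 = 347.8 mL/min


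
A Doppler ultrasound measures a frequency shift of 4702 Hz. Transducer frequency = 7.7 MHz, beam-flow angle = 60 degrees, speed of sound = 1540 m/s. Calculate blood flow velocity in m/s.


v = fd * c / (2 * f0 * cos(theta))
v = 4702 * 1540 / (2 * 7.7000e+06 * cos(60))
v = 0.9404 m/s


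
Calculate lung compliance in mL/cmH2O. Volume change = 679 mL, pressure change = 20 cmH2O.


C = dV / dP
C = 679 / 20
C = 33.95 mL/cmH2O


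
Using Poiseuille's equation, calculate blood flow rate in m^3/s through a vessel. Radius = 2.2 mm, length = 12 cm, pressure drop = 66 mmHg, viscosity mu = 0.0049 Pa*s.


Q = pi*r^4*dP / (8*mu*L)
r = 0.0022 m, L = 0.12 m
dP = 66 mmHg = 8799.252 Pa
Q = 1.3766e-04 m^3/s


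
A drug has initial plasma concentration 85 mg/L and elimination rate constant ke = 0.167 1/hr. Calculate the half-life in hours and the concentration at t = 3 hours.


t_half = ln(2) / ke = 0.693147 / 0.167 = 4.151 hr
C(t) = C0 * exp(-ke*t) = 85 * exp(-0.167*3)
C(3) = 51.5 mg/L


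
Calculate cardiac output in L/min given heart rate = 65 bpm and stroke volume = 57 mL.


CO = HR * SV
CO = 65 * 57 / 1000
CO = 3.705 L/min


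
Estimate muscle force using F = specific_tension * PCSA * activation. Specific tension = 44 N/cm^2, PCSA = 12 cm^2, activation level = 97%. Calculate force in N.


F = sigma * PCSA * activation
F = 44 * 12 * 0.97
F = 512.2 N


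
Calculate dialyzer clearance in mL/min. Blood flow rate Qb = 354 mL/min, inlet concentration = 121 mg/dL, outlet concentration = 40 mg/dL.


K = Qb * (Cb_in - Cb_out) / Cb_in
K = 354 * (121 - 40) / 121
K = 237 mL/min


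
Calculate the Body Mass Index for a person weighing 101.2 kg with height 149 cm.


BMI = weight / height^2
height = 149 cm = 1.49 m
BMI = 101.2 / 1.49^2
BMI = 45.58 kg/m^2


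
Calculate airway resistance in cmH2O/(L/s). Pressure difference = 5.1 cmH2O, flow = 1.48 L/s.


R = dP / flow
R = 5.1 / 1.48
R = 3.446 cmH2O/(L/s)


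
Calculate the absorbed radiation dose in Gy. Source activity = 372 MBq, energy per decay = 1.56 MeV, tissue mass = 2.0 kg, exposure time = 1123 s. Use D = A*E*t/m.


A = 372 MBq = 3.7200e+08 Bq
E = 1.56 MeV = 2.49912e-13 J
D = A*E*t/m = 3.7200e+08*2.49912e-13*1123/2.0
D = 0.0522 Gy


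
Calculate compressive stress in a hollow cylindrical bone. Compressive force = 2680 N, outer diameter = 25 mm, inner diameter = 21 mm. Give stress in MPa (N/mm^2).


A = pi*(r_o^2 - r_i^2)
r_o = 12.5 mm, r_i = 10.5 mm
A = 144.513 mm^2
sigma = F/A = 2680 / 144.513
sigma = 18.55 MPa


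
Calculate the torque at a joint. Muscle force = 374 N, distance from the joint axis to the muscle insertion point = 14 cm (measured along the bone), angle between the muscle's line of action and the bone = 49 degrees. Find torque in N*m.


Torque = F * d * sin(theta)   (moment arm = d*sin(theta))
d = 14 cm = 0.14 m
Torque = 374 * 0.14 * sin(49)
Torque = 39.52 N*m


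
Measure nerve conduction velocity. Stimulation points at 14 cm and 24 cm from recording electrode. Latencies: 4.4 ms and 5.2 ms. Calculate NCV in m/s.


Distance = (24 - 14) / 100 = 0.1 m
dt = (5.2 - 4.4) / 1000 = 8.0000e-04 s
NCV = dist / dt = 125 m/s


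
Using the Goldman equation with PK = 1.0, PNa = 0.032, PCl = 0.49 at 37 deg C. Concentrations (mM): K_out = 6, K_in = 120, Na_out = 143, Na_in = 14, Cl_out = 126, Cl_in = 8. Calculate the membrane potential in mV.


Vm = (RT/F)*ln((PK*Ko + PNa*Nao + PCl*Cli)/(PK*Ki + PNa*Nai + PCl*Clo))
Numer = 14.496, Denom = 182.188
Vm = -67.65 mV


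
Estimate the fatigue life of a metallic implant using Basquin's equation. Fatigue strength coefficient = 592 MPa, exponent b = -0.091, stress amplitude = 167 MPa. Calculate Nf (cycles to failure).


sigma_a = sigma_f' * (2Nf)^b
2Nf = (sigma_a/sigma_f')^(1/b)
2Nf = (167/592)^(1/-0.091)
2Nf = 1095514.1
Nf = 5.478e+05


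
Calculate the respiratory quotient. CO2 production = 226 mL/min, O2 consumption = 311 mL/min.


RQ = VCO2 / VO2
RQ = 226 / 311
RQ = 0.7267


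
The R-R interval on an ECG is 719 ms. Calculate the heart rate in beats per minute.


HR = 60 / RR_interval(s)
RR = 719 ms = 0.719 s
HR = 60 / 0.719 = 83.45 bpm


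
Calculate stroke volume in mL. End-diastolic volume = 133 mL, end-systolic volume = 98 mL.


SV = EDV - ESV
SV = 133 - 98
SV = 35 mL


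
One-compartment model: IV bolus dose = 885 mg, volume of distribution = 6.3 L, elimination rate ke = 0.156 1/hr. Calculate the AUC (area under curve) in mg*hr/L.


C0 = Dose/Vd = 885/6.3 = 140.476 mg/L
AUC = C0/ke = 140.476/0.156
AUC = 900.5 mg*hr/L


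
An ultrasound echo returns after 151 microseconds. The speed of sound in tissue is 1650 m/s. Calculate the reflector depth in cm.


depth = c * t / 2
t = 151 us = 1.5100e-04 s
depth = 1650 * 1.5100e-04 / 2
depth = 0.124575 m = 12.4575 cm


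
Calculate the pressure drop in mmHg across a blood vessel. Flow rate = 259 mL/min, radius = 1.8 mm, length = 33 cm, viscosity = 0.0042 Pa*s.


dP = 8*mu*L*Q / (pi*r^4)
Q = 259 mL/min = 4.31667e-06 m^3/s
dP = 1451.32 Pa = 1451.32 / 133.322 mmHg = 10.89 mmHg


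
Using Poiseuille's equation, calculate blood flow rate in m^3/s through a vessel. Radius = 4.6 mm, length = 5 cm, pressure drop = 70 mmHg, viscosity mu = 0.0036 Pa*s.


Q = pi*r^4*dP / (8*mu*L)
r = 0.0046 m, L = 0.05 m
dP = 70 mmHg = 9332.54 Pa
Q = 0.009116 m^3/s


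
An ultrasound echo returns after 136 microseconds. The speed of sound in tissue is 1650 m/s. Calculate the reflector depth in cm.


depth = c * t / 2
t = 136 us = 1.3600e-04 s
depth = 1650 * 1.3600e-04 / 2
depth = 0.1122 m = 11.22 cm


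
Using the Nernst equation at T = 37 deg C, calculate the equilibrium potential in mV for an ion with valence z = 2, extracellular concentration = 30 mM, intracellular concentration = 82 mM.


E = (RT/(zF)) * ln(C_out/C_in)
T = 37 + 273.15 = 310.15 K
E = (8.314 * 310.15 / (2 * 96485)) * ln(30/82)
E = -13.44 mV


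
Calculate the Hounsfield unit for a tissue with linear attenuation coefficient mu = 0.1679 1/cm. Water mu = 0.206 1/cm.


HU = ((mu_tissue - mu_water) / mu_water) * 1000
HU = ((0.1679 - 0.206) / 0.206) * 1000
HU = -185


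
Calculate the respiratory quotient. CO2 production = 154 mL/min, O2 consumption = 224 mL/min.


RQ = VCO2 / VO2
RQ = 154 / 224
RQ = 0.6875


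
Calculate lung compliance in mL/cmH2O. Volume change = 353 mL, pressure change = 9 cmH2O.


C = dV / dP
C = 353 / 9
C = 39.22 mL/cmH2O


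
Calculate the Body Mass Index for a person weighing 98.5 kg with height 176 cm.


BMI = weight / height^2
height = 176 cm = 1.76 m
BMI = 98.5 / 1.76^2
BMI = 31.8 kg/m^2


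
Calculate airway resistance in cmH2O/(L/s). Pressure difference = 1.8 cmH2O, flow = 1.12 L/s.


R = dP / flow
R = 1.8 / 1.12
R = 1.607 cmH2O/(L/s)


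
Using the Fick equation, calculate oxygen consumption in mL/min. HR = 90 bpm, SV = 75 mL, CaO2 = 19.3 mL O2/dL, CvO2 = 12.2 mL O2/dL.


CO = HR*SV = 90*75/1000 = 6.75 L/min
a-v O2 diff = 19.3 - 12.2 = 7.1 mL/dL
VO2 = CO * (CaO2-CvO2) * 10 dL/L
VO2 = 6.75 * 7.1 * 10
VO2 = 479.3 mL/min


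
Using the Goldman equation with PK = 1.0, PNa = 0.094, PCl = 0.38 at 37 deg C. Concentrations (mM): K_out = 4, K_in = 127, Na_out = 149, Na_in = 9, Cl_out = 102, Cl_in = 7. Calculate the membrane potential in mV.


Vm = (RT/F)*ln((PK*Ko + PNa*Nao + PCl*Cli)/(PK*Ki + PNa*Nai + PCl*Clo))
Numer = 20.666, Denom = 166.606
Vm = -55.78 mV


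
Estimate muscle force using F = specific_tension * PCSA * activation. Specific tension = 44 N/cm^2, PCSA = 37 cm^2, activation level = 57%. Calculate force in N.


F = sigma * PCSA * activation
F = 44 * 37 * 0.57
F = 928 N


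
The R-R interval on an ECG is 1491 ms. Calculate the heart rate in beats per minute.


HR = 60 / RR_interval(s)
RR = 1491 ms = 1.491 s
HR = 60 / 1.491 = 40.24 bpm


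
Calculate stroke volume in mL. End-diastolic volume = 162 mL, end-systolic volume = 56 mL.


SV = EDV - ESV
SV = 162 - 56
SV = 106 mL


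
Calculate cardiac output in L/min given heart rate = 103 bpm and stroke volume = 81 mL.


CO = HR * SV
CO = 103 * 81 / 1000
CO = 8.343 L/min


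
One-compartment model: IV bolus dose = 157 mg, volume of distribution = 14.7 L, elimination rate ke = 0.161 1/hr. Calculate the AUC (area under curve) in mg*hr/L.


C0 = Dose/Vd = 157/14.7 = 10.6803 mg/L
AUC = C0/ke = 10.6803/0.161
AUC = 66.34 mg*hr/L


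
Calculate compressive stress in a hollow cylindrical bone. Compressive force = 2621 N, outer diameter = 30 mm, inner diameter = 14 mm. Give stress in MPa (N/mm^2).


A = pi*(r_o^2 - r_i^2)
r_o = 15 mm, r_i = 7 mm
A = 552.92 mm^2
sigma = F/A = 2621 / 552.92
sigma = 4.74 MPa


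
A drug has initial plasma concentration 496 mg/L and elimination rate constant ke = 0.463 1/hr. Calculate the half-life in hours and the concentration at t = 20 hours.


t_half = ln(2) / ke = 0.693147 / 0.463 = 1.497 hr
C(t) = C0 * exp(-ke*t) = 496 * exp(-0.463*20)
C(20) = 0.0472 mg/L


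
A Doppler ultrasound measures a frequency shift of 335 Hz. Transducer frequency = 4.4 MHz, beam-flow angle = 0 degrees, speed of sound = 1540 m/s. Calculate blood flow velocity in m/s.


v = fd * c / (2 * f0 * cos(theta))
v = 335 * 1540 / (2 * 4.4000e+06 * cos(0))
v = 0.05862 m/s


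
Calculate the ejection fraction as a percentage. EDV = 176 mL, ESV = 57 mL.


SV = EDV - ESV = 176 - 57 = 119 mL
EF = SV/EDV * 100 = 119/176 * 100
EF = 67.61%


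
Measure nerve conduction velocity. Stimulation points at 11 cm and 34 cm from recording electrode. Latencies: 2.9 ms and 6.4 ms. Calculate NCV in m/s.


Distance = (34 - 11) / 100 = 0.23 m
dt = (6.4 - 2.9) / 1000 = 0.0035 s
NCV = dist / dt = 65.71 m/s


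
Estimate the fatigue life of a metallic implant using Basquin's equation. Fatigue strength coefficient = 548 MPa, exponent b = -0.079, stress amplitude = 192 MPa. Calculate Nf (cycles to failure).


sigma_a = sigma_f' * (2Nf)^b
2Nf = (sigma_a/sigma_f')^(1/b)
2Nf = (192/548)^(1/-0.079)
2Nf = 582855.82
Nf = 2.914e+05


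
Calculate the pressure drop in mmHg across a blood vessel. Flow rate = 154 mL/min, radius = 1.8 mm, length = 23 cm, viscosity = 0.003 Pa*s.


dP = 8*mu*L*Q / (pi*r^4)
Q = 154 mL/min = 2.56667e-06 m^3/s
dP = 429.605 Pa = 429.605 / 133.322 mmHg = 3.222 mmHg


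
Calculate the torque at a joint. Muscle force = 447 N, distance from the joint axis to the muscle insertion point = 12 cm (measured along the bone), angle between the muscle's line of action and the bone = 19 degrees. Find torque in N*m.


Torque = F * d * sin(theta)   (moment arm = d*sin(theta))
d = 12 cm = 0.12 m
Torque = 447 * 0.12 * sin(19)
Torque = 17.46 N*m


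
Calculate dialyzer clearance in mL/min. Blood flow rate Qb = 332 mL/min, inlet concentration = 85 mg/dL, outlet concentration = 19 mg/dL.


K = Qb * (Cb_in - Cb_out) / Cb_in
K = 332 * (85 - 19) / 85
K = 257.8 mL/min


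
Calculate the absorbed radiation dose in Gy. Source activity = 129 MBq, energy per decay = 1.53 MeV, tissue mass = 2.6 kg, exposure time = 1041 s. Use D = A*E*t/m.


A = 129 MBq = 1.2900e+08 Bq
E = 1.53 MeV = 2.45106e-13 J
D = A*E*t/m = 1.2900e+08*2.45106e-13*1041/2.6
D = 0.01266 Gy


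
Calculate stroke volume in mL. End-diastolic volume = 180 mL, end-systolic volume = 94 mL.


SV = EDV - ESV
SV = 180 - 94
SV = 86 mL


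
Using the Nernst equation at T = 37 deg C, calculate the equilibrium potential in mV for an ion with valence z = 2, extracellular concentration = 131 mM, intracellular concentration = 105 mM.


E = (RT/(zF)) * ln(C_out/C_in)
T = 37 + 273.15 = 310.15 K
E = (8.314 * 310.15 / (2 * 96485)) * ln(131/105)
E = 2.956 mV


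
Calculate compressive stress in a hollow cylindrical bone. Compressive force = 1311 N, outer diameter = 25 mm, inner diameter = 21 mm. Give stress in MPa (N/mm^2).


A = pi*(r_o^2 - r_i^2)
r_o = 12.5 mm, r_i = 10.5 mm
A = 144.513 mm^2
sigma = F/A = 1311 / 144.513
sigma = 9.072 MPa
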